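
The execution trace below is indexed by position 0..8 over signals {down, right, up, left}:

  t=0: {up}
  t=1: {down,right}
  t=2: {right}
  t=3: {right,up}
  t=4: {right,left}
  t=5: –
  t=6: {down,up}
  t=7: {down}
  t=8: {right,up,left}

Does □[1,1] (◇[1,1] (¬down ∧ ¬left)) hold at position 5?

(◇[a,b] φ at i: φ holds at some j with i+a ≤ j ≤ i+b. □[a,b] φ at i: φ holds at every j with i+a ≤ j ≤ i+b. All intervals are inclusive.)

Check ◇[1,1] (¬down ∧ ¬left) at every j in [6,6]:
  j=6: fails (none in [7,7])
Fails at j=6 → formula fails.

False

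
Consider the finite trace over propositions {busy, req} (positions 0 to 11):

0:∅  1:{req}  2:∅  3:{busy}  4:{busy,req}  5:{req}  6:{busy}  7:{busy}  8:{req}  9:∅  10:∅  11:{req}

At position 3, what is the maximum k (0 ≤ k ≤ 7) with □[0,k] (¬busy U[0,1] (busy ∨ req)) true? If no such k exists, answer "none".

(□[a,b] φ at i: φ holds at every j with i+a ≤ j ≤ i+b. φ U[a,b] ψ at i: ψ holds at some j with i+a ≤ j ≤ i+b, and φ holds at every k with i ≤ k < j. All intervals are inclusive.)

(¬busy U[0,1] (busy ∨ req)) must hold from j=3 onward; find where it first fails.
  j=3: holds
  j=4: holds
  j=5: holds
  j=6: holds
  j=7: holds
  j=8: holds
  j=9: fails
Holds on [3,8], so largest k = 5.

5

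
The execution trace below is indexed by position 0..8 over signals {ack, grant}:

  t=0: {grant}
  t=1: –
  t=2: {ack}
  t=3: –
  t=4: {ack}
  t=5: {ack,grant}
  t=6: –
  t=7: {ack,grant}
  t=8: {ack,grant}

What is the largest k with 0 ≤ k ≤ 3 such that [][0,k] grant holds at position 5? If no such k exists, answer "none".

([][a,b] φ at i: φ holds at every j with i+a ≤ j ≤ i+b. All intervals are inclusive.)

grant must hold from j=5 onward; find where it first fails.
  j=5: holds
  j=6: fails
Holds on [5,5], so largest k = 0.

0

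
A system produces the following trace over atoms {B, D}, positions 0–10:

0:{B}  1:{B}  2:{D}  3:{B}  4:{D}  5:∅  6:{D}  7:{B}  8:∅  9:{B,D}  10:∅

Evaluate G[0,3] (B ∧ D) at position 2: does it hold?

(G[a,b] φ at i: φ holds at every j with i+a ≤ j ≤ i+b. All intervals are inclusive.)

Check (B ∧ D) at every j in [2,5]:
  j=2: false
  j=3: false
  j=4: false
  j=5: false
Fails at j=2 → formula fails.

Does not hold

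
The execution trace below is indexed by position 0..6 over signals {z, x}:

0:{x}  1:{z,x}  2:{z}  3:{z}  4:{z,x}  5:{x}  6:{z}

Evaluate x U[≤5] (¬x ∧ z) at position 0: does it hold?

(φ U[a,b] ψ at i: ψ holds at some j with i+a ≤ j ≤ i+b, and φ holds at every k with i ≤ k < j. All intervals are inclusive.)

Yes

Need some j in [0,5] with (¬x ∧ z), and x at every k in [0,j-1].
  j=0: (¬x ∧ z) false.
  j=1: (¬x ∧ z) false.
  j=2: (¬x ∧ z) holds; x holds at every k in [0,1] → satisfied.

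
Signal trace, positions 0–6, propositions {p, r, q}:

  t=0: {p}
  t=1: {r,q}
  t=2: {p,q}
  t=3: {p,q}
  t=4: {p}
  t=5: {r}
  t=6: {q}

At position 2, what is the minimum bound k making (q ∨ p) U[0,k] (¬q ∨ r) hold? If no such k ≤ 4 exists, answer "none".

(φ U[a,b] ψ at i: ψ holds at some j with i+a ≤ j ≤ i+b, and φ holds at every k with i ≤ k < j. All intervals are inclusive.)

2

Need earliest j ≥ 2 with (¬q ∨ r), and (q ∨ p) at every k in [2,j-1].
  j=2: rhs fails.
  j=3: rhs fails.
  j=4: rhs holds; lhs holds on [2,3]. k = 2.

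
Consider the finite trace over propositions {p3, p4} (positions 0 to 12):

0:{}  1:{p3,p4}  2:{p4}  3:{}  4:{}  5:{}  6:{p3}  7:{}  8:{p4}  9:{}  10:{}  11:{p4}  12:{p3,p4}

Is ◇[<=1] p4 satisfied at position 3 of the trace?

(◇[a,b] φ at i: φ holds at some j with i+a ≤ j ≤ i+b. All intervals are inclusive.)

False

Check p4 at each j in [3,4]:
  j=3: false
  j=4: false
No position in the window satisfies it → formula fails.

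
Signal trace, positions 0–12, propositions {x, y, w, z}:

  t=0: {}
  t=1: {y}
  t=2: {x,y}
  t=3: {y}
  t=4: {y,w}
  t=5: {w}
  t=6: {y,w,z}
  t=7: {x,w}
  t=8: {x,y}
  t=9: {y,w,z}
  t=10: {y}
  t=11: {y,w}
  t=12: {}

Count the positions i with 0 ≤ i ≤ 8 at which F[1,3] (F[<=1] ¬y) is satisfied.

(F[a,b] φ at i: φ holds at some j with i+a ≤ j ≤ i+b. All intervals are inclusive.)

7

Evaluate at each i in [0,8]:
  i=0: ✗ (none in [1,3])
  i=1: ✓ (witness j=4)
  i=2: ✓ (witness j=4)
  i=3: ✓ (witness j=4)
  i=4: ✓ (witness j=5)
  i=5: ✓ (witness j=6)
  i=6: ✓ (witness j=7)
  i=7: ✗ (none in [8,10])
  i=8: ✓ (witness j=11)
Positions where it holds: {1, 2, 3, 4, 5, 6, 8} → 7.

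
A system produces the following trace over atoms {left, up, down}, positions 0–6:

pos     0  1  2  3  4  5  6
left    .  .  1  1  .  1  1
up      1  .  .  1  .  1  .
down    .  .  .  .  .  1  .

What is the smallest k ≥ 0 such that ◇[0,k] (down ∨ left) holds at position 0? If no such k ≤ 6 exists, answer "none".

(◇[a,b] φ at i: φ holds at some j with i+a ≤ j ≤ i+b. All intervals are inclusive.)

Scan j = 0,1,… for (down ∨ left):
  j=0: fails
  j=1: fails
  j=2: holds
First hit at j=2, so smallest k = 2-0 = 2.

2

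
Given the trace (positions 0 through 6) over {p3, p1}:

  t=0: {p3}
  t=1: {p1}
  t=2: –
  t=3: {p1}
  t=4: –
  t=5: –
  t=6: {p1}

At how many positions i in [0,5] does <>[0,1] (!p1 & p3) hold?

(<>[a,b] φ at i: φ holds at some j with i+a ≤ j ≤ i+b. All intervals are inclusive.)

Evaluate at each i in [0,5]:
  i=0: ✓ (witness j=0)
  i=1: ✗ (none in [1,2])
  i=2: ✗ (none in [2,3])
  i=3: ✗ (none in [3,4])
  i=4: ✗ (none in [4,5])
  i=5: ✗ (none in [5,6])
Positions where it holds: {0} → 1.

1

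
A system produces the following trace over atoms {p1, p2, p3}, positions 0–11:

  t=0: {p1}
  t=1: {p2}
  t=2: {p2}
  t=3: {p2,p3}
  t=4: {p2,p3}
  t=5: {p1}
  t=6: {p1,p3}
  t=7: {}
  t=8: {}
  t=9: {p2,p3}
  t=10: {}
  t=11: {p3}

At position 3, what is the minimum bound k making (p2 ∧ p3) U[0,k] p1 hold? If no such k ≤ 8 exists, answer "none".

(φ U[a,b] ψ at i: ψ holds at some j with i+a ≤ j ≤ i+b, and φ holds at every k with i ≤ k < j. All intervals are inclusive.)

2

Need earliest j ≥ 3 with p1, and (p2 ∧ p3) at every k in [3,j-1].
  j=3: rhs fails.
  j=4: rhs fails.
  j=5: rhs holds; lhs holds on [3,4]. k = 2.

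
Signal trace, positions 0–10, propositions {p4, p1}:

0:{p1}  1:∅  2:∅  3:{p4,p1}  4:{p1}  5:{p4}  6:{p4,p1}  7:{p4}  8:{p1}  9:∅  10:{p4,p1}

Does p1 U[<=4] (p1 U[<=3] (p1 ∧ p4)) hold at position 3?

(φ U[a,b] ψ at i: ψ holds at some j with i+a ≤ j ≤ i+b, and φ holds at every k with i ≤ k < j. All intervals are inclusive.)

Need some j in [3,7] with (p1 U[<=3] (p1 ∧ p4)), and p1 at every k in [3,j-1].
  j=3: (p1 U[<=3] (p1 ∧ p4)) holds; no prefix to check → satisfied.

Yes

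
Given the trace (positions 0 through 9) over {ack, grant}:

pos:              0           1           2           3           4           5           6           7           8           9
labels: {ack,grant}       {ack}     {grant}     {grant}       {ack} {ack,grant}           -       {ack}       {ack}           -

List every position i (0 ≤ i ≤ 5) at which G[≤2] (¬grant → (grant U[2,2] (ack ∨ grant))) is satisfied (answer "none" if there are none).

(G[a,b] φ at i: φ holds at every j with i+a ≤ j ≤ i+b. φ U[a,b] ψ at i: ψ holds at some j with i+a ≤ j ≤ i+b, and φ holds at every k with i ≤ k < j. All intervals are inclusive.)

Evaluate at each i in [0,5]:
  i=0: ✗ (fails at j=1)
  i=1: ✗ (fails at j=1)
  i=2: ✗ (fails at j=4)
  i=3: ✗ (fails at j=4)
  i=4: ✗ (fails at j=4)
  i=5: ✗ (fails at j=6)

none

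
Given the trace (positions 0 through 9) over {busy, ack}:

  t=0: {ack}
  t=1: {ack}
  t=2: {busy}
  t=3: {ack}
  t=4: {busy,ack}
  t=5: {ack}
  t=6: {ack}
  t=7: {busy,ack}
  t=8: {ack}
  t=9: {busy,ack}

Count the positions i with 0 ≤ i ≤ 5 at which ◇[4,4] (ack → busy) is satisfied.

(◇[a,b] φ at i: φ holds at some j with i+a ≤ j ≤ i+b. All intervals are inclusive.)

3

Evaluate at each i in [0,5]:
  i=0: ✓ (witness j=4)
  i=1: ✗ (none in [5,5])
  i=2: ✗ (none in [6,6])
  i=3: ✓ (witness j=7)
  i=4: ✗ (none in [8,8])
  i=5: ✓ (witness j=9)
Positions where it holds: {0, 3, 5} → 3.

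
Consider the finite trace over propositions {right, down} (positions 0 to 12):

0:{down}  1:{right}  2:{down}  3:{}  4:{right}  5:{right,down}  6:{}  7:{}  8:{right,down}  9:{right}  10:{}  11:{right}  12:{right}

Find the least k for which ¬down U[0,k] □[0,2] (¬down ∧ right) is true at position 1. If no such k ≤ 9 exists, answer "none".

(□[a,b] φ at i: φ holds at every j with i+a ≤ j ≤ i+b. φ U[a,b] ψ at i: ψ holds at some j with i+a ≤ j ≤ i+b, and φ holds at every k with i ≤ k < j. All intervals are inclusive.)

none

Need earliest j ≥ 1 with □[0,2] (¬down ∧ right), and ¬down at every k in [1,j-1].
  j=1: rhs fails.
  j=2: rhs fails.
  j=3: rhs fails.
  j=4: rhs fails.
  j=5: rhs fails.
  j=6: rhs fails.
  j=7: rhs fails.
  j=8: rhs fails.
  j=9: rhs fails.
  j=10: rhs fails.
No witness within the range → none.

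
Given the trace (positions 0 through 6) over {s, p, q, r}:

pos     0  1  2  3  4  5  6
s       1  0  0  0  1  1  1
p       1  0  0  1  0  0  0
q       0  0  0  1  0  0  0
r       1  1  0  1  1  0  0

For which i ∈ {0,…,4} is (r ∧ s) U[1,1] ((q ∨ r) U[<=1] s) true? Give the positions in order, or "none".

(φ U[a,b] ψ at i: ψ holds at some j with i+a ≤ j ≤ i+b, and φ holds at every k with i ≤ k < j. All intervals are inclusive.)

Evaluate at each i in [0,4]:
  i=0: ✗ (no rhs in [1,1])
  i=1: ✗ (no rhs in [2,2])
  i=2: ✗ (lhs fails at k=2 before rhs at j=3)
  i=3: ✗ (lhs fails at k=3 before rhs at j=4)
  i=4: ✓ (rhs at j=5; lhs holds on [4,4])

4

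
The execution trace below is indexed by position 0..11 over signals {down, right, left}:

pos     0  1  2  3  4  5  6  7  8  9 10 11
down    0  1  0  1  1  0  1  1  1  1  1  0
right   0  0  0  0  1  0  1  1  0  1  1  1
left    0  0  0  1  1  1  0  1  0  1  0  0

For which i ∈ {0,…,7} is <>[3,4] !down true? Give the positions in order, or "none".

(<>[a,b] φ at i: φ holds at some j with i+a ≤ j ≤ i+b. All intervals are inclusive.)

1, 2, 7

Evaluate at each i in [0,7]:
  i=0: ✗ (none in [3,4])
  i=1: ✓ (witness j=5)
  i=2: ✓ (witness j=5)
  i=3: ✗ (none in [6,7])
  i=4: ✗ (none in [7,8])
  i=5: ✗ (none in [8,9])
  i=6: ✗ (none in [9,10])
  i=7: ✓ (witness j=11)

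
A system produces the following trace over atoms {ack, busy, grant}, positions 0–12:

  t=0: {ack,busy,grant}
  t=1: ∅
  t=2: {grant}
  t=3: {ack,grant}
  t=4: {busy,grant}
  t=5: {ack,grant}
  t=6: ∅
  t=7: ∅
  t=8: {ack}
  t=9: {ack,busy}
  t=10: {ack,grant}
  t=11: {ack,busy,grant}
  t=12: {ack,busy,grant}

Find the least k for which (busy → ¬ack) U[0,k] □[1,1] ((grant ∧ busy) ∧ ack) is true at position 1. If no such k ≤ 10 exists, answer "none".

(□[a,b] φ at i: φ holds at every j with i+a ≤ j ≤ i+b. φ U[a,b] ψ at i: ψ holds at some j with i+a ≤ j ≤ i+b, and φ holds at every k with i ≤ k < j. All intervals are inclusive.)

Need earliest j ≥ 1 with □[1,1] ((grant ∧ busy) ∧ ack), and (busy → ¬ack) at every k in [1,j-1].
  j=1: rhs fails.
  j=2: rhs fails.
  j=3: rhs fails.
  j=4: rhs fails.
  j=5: rhs fails.
  j=6: rhs fails.
  j=7: rhs fails.
  j=8: rhs fails.
  j=9: rhs fails.
  j=10: rhs holds but lhs fails at k=9.
  j=11: rhs holds but lhs fails at k=9.
No witness within the range → none.

none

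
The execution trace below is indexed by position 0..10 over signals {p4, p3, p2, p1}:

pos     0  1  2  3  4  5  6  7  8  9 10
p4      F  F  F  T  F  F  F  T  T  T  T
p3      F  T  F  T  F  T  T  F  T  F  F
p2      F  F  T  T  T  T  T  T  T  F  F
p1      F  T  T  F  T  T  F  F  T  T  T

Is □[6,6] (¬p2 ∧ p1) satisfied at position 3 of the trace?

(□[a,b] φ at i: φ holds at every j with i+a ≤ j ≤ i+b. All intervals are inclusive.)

Holds

Check (¬p2 ∧ p1) at every j in [9,9]:
  j=9: true
All positions satisfy it → formula holds.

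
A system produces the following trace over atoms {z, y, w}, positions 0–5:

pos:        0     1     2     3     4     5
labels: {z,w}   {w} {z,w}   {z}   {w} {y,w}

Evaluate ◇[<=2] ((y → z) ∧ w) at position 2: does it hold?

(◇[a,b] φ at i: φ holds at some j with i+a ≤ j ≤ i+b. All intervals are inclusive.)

True

Check ((y → z) ∧ w) at each j in [2,4]:
  j=2: true
  j=3: false
  j=4: true
Found at j=2 → formula holds.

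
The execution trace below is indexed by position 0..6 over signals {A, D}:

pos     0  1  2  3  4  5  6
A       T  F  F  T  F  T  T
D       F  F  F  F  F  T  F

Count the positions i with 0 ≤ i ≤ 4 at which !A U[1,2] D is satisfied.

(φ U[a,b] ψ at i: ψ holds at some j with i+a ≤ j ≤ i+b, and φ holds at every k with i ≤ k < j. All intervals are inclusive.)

Evaluate at each i in [0,4]:
  i=0: ✗ (no rhs in [1,2])
  i=1: ✗ (no rhs in [2,3])
  i=2: ✗ (no rhs in [3,4])
  i=3: ✗ (lhs fails at k=3 before rhs at j=5)
  i=4: ✓ (rhs at j=5; lhs holds on [4,4])
Positions where it holds: {4} → 1.

1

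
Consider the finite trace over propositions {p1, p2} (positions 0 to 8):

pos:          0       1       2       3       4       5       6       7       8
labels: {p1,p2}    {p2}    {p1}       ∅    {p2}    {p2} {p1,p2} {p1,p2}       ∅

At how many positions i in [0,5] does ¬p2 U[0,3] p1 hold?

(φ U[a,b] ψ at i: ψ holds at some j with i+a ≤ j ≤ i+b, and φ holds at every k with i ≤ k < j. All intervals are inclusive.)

Evaluate at each i in [0,5]:
  i=0: ✓ (rhs at j=0)
  i=1: ✗ (lhs fails at k=1 before rhs at j=2)
  i=2: ✓ (rhs at j=2)
  i=3: ✗ (lhs fails at k=4 before rhs at j=6)
  i=4: ✗ (lhs fails at k=4 before rhs at j=6)
  i=5: ✗ (lhs fails at k=5 before rhs at j=6)
Positions where it holds: {0, 2} → 2.

2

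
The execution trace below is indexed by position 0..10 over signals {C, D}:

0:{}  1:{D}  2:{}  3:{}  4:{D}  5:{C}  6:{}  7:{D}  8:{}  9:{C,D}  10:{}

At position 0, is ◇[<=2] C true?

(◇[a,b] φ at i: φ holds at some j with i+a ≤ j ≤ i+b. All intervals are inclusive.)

False

Check C at each j in [0,2]:
  j=0: false
  j=1: false
  j=2: false
No position in the window satisfies it → formula fails.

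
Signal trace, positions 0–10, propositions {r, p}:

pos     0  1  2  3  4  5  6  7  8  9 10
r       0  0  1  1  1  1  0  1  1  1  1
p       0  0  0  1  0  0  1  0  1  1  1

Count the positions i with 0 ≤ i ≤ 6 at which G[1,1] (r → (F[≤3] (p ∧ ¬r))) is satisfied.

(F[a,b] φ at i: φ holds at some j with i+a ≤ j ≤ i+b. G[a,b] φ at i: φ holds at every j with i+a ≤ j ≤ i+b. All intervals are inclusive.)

Evaluate at each i in [0,6]:
  i=0: ✓ (all of [1,1])
  i=1: ✗ (fails at j=2)
  i=2: ✓ (all of [3,3])
  i=3: ✓ (all of [4,4])
  i=4: ✓ (all of [5,5])
  i=5: ✓ (all of [6,6])
  i=6: ✗ (fails at j=7)
Positions where it holds: {0, 2, 3, 4, 5} → 5.

5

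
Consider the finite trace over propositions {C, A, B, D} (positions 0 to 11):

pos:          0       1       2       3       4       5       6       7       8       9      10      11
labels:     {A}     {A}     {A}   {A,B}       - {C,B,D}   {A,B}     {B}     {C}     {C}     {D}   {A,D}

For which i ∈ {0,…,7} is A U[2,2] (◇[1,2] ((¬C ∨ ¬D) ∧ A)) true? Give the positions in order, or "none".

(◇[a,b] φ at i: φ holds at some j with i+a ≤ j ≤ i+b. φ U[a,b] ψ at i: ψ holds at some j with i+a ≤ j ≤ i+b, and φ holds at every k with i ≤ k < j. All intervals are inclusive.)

Evaluate at each i in [0,7]:
  i=0: ✓ (rhs at j=2; lhs holds on [0,1])
  i=1: ✗ (no rhs in [3,3])
  i=2: ✓ (rhs at j=4; lhs holds on [2,3])
  i=3: ✗ (lhs fails at k=4 before rhs at j=5)
  i=4: ✗ (no rhs in [6,6])
  i=5: ✗ (no rhs in [7,7])
  i=6: ✗ (no rhs in [8,8])
  i=7: ✗ (lhs fails at k=7 before rhs at j=9)

0, 2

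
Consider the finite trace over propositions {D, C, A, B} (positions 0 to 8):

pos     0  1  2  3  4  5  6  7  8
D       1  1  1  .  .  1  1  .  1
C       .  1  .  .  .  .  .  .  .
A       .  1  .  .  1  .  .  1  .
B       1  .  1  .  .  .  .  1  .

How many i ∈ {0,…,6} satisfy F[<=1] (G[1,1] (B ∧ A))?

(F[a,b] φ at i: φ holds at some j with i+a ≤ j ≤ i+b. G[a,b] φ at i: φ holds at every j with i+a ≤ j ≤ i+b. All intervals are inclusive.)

Evaluate at each i in [0,6]:
  i=0: ✗ (none in [0,1])
  i=1: ✗ (none in [1,2])
  i=2: ✗ (none in [2,3])
  i=3: ✗ (none in [3,4])
  i=4: ✗ (none in [4,5])
  i=5: ✓ (witness j=6)
  i=6: ✓ (witness j=6)
Positions where it holds: {5, 6} → 2.

2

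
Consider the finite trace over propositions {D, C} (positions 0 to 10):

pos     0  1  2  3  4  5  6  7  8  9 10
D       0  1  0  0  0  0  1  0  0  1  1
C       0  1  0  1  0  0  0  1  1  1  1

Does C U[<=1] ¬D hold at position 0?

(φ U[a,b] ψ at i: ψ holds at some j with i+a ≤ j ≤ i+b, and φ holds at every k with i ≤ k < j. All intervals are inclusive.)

Need some j in [0,1] with ¬D, and C at every k in [0,j-1].
  j=0: ¬D holds; no prefix to check → satisfied.

True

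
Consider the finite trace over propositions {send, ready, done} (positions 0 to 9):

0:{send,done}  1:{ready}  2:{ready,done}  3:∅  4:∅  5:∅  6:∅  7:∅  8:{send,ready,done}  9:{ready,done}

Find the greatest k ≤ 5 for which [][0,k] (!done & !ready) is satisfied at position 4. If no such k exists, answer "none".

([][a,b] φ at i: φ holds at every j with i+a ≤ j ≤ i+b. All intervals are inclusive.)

(!done & !ready) must hold from j=4 onward; find where it first fails.
  j=4: holds
  j=5: holds
  j=6: holds
  j=7: holds
  j=8: fails
Holds on [4,7], so largest k = 3.

3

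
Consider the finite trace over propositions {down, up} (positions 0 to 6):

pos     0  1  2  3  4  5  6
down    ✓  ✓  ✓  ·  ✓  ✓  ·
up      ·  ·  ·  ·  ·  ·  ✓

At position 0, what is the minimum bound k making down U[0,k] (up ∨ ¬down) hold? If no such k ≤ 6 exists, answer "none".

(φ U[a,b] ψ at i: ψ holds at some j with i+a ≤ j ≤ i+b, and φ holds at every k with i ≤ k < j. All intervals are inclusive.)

Need earliest j ≥ 0 with (up ∨ ¬down), and down at every k in [0,j-1].
  j=0: rhs fails.
  j=1: rhs fails.
  j=2: rhs fails.
  j=3: rhs holds; lhs holds on [0,2]. k = 3.

3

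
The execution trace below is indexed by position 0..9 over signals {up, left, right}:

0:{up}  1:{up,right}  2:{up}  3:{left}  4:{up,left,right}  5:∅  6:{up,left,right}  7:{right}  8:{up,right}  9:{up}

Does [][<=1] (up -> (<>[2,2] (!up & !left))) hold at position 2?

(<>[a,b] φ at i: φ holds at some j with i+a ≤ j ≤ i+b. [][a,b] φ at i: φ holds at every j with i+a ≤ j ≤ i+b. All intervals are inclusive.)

False

Check (up -> (<>[2,2] (!up & !left))) at every j in [2,3]:
  j=2: antecedent true; consequent fails (none in [4,4]) → ✗
  j=3: antecedent false → ✓
Fails at j=2 → formula fails.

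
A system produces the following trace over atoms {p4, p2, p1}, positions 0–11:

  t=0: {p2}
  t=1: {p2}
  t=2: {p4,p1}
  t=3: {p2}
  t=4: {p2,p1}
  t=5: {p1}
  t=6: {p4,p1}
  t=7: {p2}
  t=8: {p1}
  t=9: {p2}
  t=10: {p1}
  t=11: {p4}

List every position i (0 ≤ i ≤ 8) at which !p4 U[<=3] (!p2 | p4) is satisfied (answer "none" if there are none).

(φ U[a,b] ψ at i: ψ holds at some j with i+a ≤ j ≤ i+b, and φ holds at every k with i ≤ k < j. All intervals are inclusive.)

0, 1, 2, 3, 4, 5, 6, 7, 8

Evaluate at each i in [0,8]:
  i=0: ✓ (rhs at j=2; lhs holds on [0,1])
  i=1: ✓ (rhs at j=2; lhs holds on [1,1])
  i=2: ✓ (rhs at j=2)
  i=3: ✓ (rhs at j=5; lhs holds on [3,4])
  i=4: ✓ (rhs at j=5; lhs holds on [4,4])
  i=5: ✓ (rhs at j=5)
  i=6: ✓ (rhs at j=6)
  i=7: ✓ (rhs at j=8; lhs holds on [7,7])
  i=8: ✓ (rhs at j=8)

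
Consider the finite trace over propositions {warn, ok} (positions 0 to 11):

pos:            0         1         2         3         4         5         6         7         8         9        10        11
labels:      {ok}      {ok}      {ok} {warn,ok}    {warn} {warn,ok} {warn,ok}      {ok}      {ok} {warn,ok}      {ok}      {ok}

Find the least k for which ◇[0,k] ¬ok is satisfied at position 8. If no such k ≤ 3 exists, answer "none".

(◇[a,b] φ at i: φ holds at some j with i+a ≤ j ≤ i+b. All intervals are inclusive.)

Scan j = 8,9,… for ¬ok:
  j=8: fails
  j=9: fails
  j=10: fails
  j=11: fails
No j in [8,11] satisfies it → none.

none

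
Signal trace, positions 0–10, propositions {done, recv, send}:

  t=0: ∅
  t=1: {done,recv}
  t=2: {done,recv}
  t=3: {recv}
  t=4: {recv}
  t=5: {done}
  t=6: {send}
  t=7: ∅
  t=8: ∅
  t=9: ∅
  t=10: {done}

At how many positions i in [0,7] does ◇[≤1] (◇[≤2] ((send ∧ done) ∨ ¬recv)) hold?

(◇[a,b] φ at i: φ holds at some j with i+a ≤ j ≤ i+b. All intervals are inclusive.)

7

Evaluate at each i in [0,7]:
  i=0: ✓ (witness j=0)
  i=1: ✗ (none in [1,2])
  i=2: ✓ (witness j=3)
  i=3: ✓ (witness j=3)
  i=4: ✓ (witness j=4)
  i=5: ✓ (witness j=5)
  i=6: ✓ (witness j=6)
  i=7: ✓ (witness j=7)
Positions where it holds: {0, 2, 3, 4, 5, 6, 7} → 7.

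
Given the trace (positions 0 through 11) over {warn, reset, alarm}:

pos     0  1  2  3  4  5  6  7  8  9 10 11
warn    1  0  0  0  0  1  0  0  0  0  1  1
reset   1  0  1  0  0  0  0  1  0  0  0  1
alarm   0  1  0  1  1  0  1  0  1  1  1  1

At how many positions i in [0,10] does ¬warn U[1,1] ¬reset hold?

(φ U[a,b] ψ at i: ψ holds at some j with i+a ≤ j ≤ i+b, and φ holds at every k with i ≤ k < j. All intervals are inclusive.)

Evaluate at each i in [0,10]:
  i=0: ✗ (lhs fails at k=0 before rhs at j=1)
  i=1: ✗ (no rhs in [2,2])
  i=2: ✓ (rhs at j=3; lhs holds on [2,2])
  i=3: ✓ (rhs at j=4; lhs holds on [3,3])
  i=4: ✓ (rhs at j=5; lhs holds on [4,4])
  i=5: ✗ (lhs fails at k=5 before rhs at j=6)
  i=6: ✗ (no rhs in [7,7])
  i=7: ✓ (rhs at j=8; lhs holds on [7,7])
  i=8: ✓ (rhs at j=9; lhs holds on [8,8])
  i=9: ✓ (rhs at j=10; lhs holds on [9,9])
  i=10: ✗ (no rhs in [11,11])
Positions where it holds: {2, 3, 4, 7, 8, 9} → 6.

6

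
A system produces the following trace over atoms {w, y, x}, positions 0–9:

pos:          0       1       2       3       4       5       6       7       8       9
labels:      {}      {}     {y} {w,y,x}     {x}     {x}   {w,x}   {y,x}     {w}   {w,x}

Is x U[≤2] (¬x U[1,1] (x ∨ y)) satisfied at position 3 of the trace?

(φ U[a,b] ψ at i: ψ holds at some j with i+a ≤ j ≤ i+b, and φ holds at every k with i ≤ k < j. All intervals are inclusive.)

Need some j in [3,5] with (¬x U[1,1] (x ∨ y)), and x at every k in [3,j-1].
  j=3: (¬x U[1,1] (x ∨ y)) — fails.
  j=4: (¬x U[1,1] (x ∨ y)) — fails.
  j=5: (¬x U[1,1] (x ∨ y)) — fails.
No j in the window works → until fails.

False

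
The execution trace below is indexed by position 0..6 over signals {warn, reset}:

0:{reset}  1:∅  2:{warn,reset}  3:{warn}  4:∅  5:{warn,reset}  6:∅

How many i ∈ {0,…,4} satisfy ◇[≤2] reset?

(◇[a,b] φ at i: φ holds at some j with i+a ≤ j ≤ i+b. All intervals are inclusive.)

5

Evaluate at each i in [0,4]:
  i=0: ✓ (witness j=0)
  i=1: ✓ (witness j=2)
  i=2: ✓ (witness j=2)
  i=3: ✓ (witness j=5)
  i=4: ✓ (witness j=5)
Positions where it holds: {0, 1, 2, 3, 4} → 5.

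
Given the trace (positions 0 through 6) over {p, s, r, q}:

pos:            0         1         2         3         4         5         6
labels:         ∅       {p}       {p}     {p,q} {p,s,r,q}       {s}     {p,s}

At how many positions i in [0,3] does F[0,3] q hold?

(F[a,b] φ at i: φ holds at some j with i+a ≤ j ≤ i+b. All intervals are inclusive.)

4

Evaluate at each i in [0,3]:
  i=0: ✓ (witness j=3)
  i=1: ✓ (witness j=3)
  i=2: ✓ (witness j=3)
  i=3: ✓ (witness j=3)
Positions where it holds: {0, 1, 2, 3} → 4.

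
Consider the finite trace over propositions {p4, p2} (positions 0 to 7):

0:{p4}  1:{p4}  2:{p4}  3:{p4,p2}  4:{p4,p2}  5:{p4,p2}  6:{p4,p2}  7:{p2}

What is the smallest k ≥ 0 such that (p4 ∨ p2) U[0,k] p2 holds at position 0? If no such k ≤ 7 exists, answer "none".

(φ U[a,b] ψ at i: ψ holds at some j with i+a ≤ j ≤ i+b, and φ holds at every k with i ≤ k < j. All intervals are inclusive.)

Need earliest j ≥ 0 with p2, and (p4 ∨ p2) at every k in [0,j-1].
  j=0: rhs fails.
  j=1: rhs fails.
  j=2: rhs fails.
  j=3: rhs holds; lhs holds on [0,2]. k = 3.

3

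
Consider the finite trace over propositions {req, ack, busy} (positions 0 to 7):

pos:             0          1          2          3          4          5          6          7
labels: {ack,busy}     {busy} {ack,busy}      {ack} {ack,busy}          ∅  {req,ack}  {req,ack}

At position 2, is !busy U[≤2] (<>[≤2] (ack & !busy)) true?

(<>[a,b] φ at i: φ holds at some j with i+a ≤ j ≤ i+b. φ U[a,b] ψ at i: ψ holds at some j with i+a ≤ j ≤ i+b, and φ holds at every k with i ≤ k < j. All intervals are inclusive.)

Need some j in [2,4] with <>[≤2] (ack & !busy), and !busy at every k in [2,j-1].
  j=2: <>[≤2] (ack & !busy) holds; no prefix to check → satisfied.

True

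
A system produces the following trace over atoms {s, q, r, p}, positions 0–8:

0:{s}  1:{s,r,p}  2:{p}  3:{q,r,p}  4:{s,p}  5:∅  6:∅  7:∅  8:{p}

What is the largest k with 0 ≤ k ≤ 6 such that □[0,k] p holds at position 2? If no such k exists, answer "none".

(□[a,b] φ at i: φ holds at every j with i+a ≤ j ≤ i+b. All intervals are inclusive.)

2

p must hold from j=2 onward; find where it first fails.
  j=2: holds
  j=3: holds
  j=4: holds
  j=5: fails
Holds on [2,4], so largest k = 2.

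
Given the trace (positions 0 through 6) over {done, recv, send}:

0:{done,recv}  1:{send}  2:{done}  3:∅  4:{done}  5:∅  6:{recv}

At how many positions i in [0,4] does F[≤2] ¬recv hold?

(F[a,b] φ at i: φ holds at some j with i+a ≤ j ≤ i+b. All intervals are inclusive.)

5

Evaluate at each i in [0,4]:
  i=0: ✓ (witness j=1)
  i=1: ✓ (witness j=1)
  i=2: ✓ (witness j=2)
  i=3: ✓ (witness j=3)
  i=4: ✓ (witness j=4)
Positions where it holds: {0, 1, 2, 3, 4} → 5.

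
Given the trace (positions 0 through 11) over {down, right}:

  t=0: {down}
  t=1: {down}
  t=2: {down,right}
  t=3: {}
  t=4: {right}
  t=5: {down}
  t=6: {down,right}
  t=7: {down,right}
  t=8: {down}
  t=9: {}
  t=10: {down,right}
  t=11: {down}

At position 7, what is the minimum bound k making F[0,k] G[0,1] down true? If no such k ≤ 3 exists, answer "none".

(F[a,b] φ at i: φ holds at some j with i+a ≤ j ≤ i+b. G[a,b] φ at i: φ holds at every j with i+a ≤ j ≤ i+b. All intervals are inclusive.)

Scan j = 7,8,… for G[0,1] down:
  j=7: holds
First hit at j=7, so smallest k = 7-7 = 0.

0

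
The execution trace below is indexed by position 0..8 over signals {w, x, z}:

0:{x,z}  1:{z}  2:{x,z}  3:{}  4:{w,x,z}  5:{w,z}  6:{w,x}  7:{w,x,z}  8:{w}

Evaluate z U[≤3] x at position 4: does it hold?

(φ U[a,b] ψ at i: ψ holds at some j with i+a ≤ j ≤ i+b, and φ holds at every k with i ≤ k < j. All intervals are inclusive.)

Need some j in [4,7] with x, and z at every k in [4,j-1].
  j=4: x holds; no prefix to check → satisfied.

Holds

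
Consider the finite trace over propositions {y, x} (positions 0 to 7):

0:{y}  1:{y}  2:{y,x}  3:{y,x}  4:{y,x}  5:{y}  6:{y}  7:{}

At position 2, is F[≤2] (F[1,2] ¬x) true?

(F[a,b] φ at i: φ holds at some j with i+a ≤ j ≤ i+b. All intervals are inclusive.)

True

Check F[1,2] ¬x at each j in [2,4]:
  j=2: fails (none in [3,4])
  j=3: holds (witness at 5)
  j=4: holds (witness at 5)
Found at j=3 → formula holds.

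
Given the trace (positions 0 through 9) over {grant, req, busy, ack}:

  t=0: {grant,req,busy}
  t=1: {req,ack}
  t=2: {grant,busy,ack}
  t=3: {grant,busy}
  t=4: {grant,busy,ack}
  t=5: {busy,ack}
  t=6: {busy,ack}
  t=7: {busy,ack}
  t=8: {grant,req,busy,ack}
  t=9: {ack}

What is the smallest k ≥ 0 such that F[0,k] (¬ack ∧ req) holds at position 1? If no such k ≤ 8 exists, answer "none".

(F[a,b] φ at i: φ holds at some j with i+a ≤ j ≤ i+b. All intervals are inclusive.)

Scan j = 1,2,… for (¬ack ∧ req):
  j=1: fails
  j=2: fails
  j=3: fails
  j=4: fails
  j=5: fails
  j=6: fails
  j=7: fails
  j=8: fails
  j=9: fails
No j in [1,9] satisfies it → none.

none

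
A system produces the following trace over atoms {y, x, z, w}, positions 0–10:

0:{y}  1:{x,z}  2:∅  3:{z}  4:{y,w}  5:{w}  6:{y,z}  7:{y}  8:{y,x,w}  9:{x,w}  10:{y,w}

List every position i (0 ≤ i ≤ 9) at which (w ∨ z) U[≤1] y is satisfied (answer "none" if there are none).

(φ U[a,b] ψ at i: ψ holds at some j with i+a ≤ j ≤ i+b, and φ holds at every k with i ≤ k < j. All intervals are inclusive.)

0, 3, 4, 5, 6, 7, 8, 9

Evaluate at each i in [0,9]:
  i=0: ✓ (rhs at j=0)
  i=1: ✗ (no rhs in [1,2])
  i=2: ✗ (no rhs in [2,3])
  i=3: ✓ (rhs at j=4; lhs holds on [3,3])
  i=4: ✓ (rhs at j=4)
  i=5: ✓ (rhs at j=6; lhs holds on [5,5])
  i=6: ✓ (rhs at j=6)
  i=7: ✓ (rhs at j=7)
  i=8: ✓ (rhs at j=8)
  i=9: ✓ (rhs at j=10; lhs holds on [9,9])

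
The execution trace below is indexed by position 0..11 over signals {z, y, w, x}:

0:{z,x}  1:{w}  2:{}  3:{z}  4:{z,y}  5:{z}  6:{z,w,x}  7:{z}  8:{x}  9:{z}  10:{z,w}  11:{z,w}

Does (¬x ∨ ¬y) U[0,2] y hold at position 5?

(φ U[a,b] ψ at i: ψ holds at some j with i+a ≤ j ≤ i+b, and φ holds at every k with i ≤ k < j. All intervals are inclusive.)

Need some j in [5,7] with y, and (¬x ∨ ¬y) at every k in [5,j-1].
  j=5: y false.
  j=6: y false.
  j=7: y false.
No j in the window works → until fails.

False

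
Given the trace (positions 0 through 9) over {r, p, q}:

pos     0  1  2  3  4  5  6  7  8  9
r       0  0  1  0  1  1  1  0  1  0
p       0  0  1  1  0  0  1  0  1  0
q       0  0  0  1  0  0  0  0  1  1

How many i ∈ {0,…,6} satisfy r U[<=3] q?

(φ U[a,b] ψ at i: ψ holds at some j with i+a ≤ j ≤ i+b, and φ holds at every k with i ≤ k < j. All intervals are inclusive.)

2

Evaluate at each i in [0,6]:
  i=0: ✗ (lhs fails at k=0 before rhs at j=3)
  i=1: ✗ (lhs fails at k=1 before rhs at j=3)
  i=2: ✓ (rhs at j=3; lhs holds on [2,2])
  i=3: ✓ (rhs at j=3)
  i=4: ✗ (no rhs in [4,7])
  i=5: ✗ (lhs fails at k=7 before rhs at j=8)
  i=6: ✗ (lhs fails at k=7 before rhs at j=8)
Positions where it holds: {2, 3} → 2.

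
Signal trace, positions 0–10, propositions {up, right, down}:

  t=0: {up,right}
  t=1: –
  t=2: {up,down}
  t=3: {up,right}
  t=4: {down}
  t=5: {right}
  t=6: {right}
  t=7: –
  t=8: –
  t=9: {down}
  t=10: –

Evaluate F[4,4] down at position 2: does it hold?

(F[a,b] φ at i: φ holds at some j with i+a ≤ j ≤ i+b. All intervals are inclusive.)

Check down at each j in [6,6]:
  j=6: false
No position in the window satisfies it → formula fails.

No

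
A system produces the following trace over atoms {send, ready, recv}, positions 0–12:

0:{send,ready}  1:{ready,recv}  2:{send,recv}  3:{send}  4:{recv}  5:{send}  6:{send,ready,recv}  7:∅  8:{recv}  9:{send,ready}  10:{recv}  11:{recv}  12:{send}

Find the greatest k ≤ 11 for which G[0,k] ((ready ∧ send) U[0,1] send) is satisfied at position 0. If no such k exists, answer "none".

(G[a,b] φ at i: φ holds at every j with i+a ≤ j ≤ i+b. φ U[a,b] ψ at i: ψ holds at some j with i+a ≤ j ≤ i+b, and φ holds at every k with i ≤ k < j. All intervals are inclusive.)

((ready ∧ send) U[0,1] send) must hold from j=0 onward; find where it first fails.
  j=0: holds
  j=1: fails
Holds on [0,0], so largest k = 0.

0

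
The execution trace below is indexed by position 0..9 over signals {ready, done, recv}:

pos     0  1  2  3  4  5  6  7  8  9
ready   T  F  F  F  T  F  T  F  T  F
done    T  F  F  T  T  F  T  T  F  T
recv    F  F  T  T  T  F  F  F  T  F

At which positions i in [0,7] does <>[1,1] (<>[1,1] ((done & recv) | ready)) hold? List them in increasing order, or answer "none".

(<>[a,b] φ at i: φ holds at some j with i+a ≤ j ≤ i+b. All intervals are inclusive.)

1, 2, 4, 6

Evaluate at each i in [0,7]:
  i=0: ✗ (none in [1,1])
  i=1: ✓ (witness j=2)
  i=2: ✓ (witness j=3)
  i=3: ✗ (none in [4,4])
  i=4: ✓ (witness j=5)
  i=5: ✗ (none in [6,6])
  i=6: ✓ (witness j=7)
  i=7: ✗ (none in [8,8])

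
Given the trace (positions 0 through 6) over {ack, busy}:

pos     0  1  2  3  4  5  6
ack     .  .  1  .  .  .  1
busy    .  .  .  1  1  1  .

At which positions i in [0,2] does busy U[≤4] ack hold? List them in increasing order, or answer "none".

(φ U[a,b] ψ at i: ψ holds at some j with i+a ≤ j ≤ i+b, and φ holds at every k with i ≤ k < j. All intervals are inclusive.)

Evaluate at each i in [0,2]:
  i=0: ✗ (lhs fails at k=0 before rhs at j=2)
  i=1: ✗ (lhs fails at k=1 before rhs at j=2)
  i=2: ✓ (rhs at j=2)

2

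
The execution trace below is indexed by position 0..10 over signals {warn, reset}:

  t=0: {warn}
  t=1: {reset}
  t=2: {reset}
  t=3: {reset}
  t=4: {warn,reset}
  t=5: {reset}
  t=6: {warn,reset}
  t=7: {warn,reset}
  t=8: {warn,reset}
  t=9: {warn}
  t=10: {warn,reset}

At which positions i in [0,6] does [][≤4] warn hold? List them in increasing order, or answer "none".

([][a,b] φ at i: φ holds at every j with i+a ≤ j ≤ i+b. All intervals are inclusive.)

6

Evaluate at each i in [0,6]:
  i=0: ✗ (fails at j=1)
  i=1: ✗ (fails at j=1)
  i=2: ✗ (fails at j=2)
  i=3: ✗ (fails at j=3)
  i=4: ✗ (fails at j=5)
  i=5: ✗ (fails at j=5)
  i=6: ✓ (all of [6,10])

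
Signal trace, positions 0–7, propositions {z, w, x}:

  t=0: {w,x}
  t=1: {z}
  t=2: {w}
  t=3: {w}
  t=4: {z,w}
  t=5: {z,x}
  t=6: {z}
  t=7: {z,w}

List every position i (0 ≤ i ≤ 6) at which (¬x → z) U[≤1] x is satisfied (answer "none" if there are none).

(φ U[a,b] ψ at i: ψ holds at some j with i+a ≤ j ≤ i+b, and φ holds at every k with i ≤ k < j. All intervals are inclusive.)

0, 4, 5

Evaluate at each i in [0,6]:
  i=0: ✓ (rhs at j=0)
  i=1: ✗ (no rhs in [1,2])
  i=2: ✗ (no rhs in [2,3])
  i=3: ✗ (no rhs in [3,4])
  i=4: ✓ (rhs at j=5; lhs holds on [4,4])
  i=5: ✓ (rhs at j=5)
  i=6: ✗ (no rhs in [6,7])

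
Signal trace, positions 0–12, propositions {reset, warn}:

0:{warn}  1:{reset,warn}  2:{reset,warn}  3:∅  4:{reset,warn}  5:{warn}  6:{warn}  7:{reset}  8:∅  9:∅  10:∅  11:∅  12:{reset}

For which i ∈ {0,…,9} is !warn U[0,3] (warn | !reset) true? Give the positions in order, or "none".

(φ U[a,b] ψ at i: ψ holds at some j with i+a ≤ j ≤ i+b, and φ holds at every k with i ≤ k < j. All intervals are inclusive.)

Evaluate at each i in [0,9]:
  i=0: ✓ (rhs at j=0)
  i=1: ✓ (rhs at j=1)
  i=2: ✓ (rhs at j=2)
  i=3: ✓ (rhs at j=3)
  i=4: ✓ (rhs at j=4)
  i=5: ✓ (rhs at j=5)
  i=6: ✓ (rhs at j=6)
  i=7: ✓ (rhs at j=8; lhs holds on [7,7])
  i=8: ✓ (rhs at j=8)
  i=9: ✓ (rhs at j=9)

0, 1, 2, 3, 4, 5, 6, 7, 8, 9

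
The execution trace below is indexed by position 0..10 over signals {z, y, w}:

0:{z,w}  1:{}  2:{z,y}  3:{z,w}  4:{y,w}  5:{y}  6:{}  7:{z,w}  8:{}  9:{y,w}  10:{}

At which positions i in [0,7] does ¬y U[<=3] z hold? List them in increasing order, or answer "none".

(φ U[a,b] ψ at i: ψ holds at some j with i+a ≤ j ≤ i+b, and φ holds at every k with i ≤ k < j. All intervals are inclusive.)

0, 1, 2, 3, 6, 7

Evaluate at each i in [0,7]:
  i=0: ✓ (rhs at j=0)
  i=1: ✓ (rhs at j=2; lhs holds on [1,1])
  i=2: ✓ (rhs at j=2)
  i=3: ✓ (rhs at j=3)
  i=4: ✗ (lhs fails at k=4 before rhs at j=7)
  i=5: ✗ (lhs fails at k=5 before rhs at j=7)
  i=6: ✓ (rhs at j=7; lhs holds on [6,6])
  i=7: ✓ (rhs at j=7)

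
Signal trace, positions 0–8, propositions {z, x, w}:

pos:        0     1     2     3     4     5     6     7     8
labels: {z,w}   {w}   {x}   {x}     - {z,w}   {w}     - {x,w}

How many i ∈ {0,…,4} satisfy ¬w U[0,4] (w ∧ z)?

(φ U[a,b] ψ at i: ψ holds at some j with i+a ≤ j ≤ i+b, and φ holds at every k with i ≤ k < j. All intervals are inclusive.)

4

Evaluate at each i in [0,4]:
  i=0: ✓ (rhs at j=0)
  i=1: ✗ (lhs fails at k=1 before rhs at j=5)
  i=2: ✓ (rhs at j=5; lhs holds on [2,4])
  i=3: ✓ (rhs at j=5; lhs holds on [3,4])
  i=4: ✓ (rhs at j=5; lhs holds on [4,4])
Positions where it holds: {0, 2, 3, 4} → 4.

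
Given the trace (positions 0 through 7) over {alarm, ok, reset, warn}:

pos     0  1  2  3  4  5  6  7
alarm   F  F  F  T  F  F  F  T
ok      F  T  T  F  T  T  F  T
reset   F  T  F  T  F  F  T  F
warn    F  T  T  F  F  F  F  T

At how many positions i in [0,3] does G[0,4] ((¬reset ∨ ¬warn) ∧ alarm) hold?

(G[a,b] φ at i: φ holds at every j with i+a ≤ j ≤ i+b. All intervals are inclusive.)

Evaluate at each i in [0,3]:
  i=0: ✗ (fails at j=0)
  i=1: ✗ (fails at j=1)
  i=2: ✗ (fails at j=2)
  i=3: ✗ (fails at j=4)
Positions where it holds: {} → 0.

0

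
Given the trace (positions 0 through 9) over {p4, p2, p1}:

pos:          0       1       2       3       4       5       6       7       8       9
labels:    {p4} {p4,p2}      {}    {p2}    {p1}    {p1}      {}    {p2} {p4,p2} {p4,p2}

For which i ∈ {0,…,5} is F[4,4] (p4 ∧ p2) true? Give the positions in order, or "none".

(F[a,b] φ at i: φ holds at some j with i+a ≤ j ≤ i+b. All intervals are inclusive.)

4, 5

Evaluate at each i in [0,5]:
  i=0: ✗ (none in [4,4])
  i=1: ✗ (none in [5,5])
  i=2: ✗ (none in [6,6])
  i=3: ✗ (none in [7,7])
  i=4: ✓ (witness j=8)
  i=5: ✓ (witness j=9)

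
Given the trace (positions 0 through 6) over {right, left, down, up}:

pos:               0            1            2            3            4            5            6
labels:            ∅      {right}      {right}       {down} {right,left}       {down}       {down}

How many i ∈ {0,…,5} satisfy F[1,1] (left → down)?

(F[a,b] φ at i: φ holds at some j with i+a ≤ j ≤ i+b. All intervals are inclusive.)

5

Evaluate at each i in [0,5]:
  i=0: ✓ (witness j=1)
  i=1: ✓ (witness j=2)
  i=2: ✓ (witness j=3)
  i=3: ✗ (none in [4,4])
  i=4: ✓ (witness j=5)
  i=5: ✓ (witness j=6)
Positions where it holds: {0, 1, 2, 4, 5} → 5.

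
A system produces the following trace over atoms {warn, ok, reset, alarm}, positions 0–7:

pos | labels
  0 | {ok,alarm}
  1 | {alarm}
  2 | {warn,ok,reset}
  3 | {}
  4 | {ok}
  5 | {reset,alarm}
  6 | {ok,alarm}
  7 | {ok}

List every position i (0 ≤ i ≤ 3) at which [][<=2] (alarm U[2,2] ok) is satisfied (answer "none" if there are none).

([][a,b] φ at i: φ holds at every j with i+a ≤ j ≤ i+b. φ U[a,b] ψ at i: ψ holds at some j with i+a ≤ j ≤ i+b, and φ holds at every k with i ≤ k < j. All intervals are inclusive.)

Evaluate at each i in [0,3]:
  i=0: ✗ (fails at j=1)
  i=1: ✗ (fails at j=1)
  i=2: ✗ (fails at j=2)
  i=3: ✗ (fails at j=3)

none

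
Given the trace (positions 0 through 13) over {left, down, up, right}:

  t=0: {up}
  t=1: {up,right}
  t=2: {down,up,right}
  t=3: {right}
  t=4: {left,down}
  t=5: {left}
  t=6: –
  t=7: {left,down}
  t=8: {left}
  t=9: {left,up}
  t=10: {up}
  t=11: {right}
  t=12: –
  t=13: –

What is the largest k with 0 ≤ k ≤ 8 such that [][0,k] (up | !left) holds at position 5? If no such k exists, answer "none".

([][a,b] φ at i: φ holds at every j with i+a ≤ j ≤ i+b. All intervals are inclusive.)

(up | !left) must hold from j=5 onward; find where it first fails.
  j=5: fails → no k works.

none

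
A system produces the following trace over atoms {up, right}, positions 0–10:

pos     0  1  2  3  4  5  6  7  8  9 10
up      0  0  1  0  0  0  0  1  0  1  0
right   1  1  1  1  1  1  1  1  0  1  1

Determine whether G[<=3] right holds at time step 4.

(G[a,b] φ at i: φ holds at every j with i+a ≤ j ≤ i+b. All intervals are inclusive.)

Check right at every j in [4,7]:
  j=4: true
  j=5: true
  j=6: true
  j=7: true
All positions satisfy it → formula holds.

Holds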